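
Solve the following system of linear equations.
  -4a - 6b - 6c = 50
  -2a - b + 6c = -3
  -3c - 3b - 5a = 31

Row-reduce the augmented matrix:
R1 ← R1 / (-4).
R2 ← R2 + 2·R1.
R3 ← R3 + 5·R1.
R2 ← R2 / (2).
R1 ← R1 − 3/2·R2.
R3 ← R3 − 9/2·R2.
R3 ← R3 / (-63/4).
R1 ← R1 + 21/4·R3.
R2 ← R2 − 9/2·R3.
Reading off the reduced rows gives a = -2, b = -5, c = -2.

a = -2, b = -5, c = -2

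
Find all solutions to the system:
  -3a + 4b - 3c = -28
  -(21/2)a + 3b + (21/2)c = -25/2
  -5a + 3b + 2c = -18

no solution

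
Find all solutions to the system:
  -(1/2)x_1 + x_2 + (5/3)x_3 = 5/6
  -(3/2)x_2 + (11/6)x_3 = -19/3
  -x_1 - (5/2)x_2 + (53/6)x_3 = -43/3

no solution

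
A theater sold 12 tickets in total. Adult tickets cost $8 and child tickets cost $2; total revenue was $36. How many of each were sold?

adult tickets: 2, child tickets: 10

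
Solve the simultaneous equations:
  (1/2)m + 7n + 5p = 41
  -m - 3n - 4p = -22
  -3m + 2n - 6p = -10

no solution

Row-reduce:
R1 ← R1 / (1/2).
R2 ← R2 + 1·R1.
R3 ← R3 + 3·R1.
R2 ← R2 / (11).
R1 ← R1 − 14·R2.
R3 ← R3 − 44·R2.
Row 3 reduces to 0 = -4, a contradiction. The system is inconsistent.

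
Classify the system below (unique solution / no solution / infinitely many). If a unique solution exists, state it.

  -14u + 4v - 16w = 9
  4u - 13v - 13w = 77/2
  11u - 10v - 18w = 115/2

u = 3/2, v = -1/2, w = -2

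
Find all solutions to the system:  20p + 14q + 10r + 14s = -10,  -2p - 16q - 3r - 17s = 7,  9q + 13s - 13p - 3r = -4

infinitely many solutions

Row-reduce:
R1 ← R1 / (20).
R2 ← R2 + 2·R1.
R3 ← R3 + 13·R1.
R2 ← R2 / (-73/5).
R1 ← R1 − 7/10·R2.
R3 ← R3 − 181/10·R2.
R3 ← R3 / (149/146).
R1 ← R1 − 59/146·R3.
R2 ← R2 − 10/73·R3.
Rank is 3 with 4 unknowns, leaving s free.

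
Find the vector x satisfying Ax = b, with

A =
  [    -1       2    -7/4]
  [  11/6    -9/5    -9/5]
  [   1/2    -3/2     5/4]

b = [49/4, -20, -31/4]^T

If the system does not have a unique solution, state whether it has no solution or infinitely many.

Row-reduce the augmented matrix:
R1 ← R1 / (-1).
R2 ← R2 − 11/6·R1.
R3 ← R3 − 1/2·R1.
R2 ← R2 / (28/15).
R1 ← R1 + 2·R2.
R3 ← R3 + 1/2·R2.
R3 ← R3 / (-433/448).
R1 ← R1 + 405/112·R3.
R2 ← R2 + 601/224·R3.
Reading off the reduced rows gives x_1 = -6, x_2 = 4, x_3 = 1.

x_1 = -6, x_2 = 4, x_3 = 1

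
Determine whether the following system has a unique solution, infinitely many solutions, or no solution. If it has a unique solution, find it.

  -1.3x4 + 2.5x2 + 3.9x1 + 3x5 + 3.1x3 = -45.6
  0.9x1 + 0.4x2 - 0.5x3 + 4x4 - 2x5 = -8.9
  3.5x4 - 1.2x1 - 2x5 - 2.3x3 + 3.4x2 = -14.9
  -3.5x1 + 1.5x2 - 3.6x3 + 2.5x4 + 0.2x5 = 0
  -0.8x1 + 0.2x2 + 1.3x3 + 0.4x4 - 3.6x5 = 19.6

Row-reduce the augmented matrix:
R1 ← R1 / (39/10).
R2 ← R2 − 9/10·R1.
R3 ← R3 + 6/5·R1.
R4 ← R4 + 7/2·R1.
R5 ← R5 + 4/5·R1.
R2 ← R2 / (-23/130).
R1 ← R1 − 25/39·R2.
R3 ← R3 − 271/65·R2.
R4 ← R4 − 146/39·R2.
R5 ← R5 − 139/195·R2.
R3 ← R3 / (-6897/230).
R1 ← R1 + 83/23·R3.
R2 ← R2 − 158/23·R3.
R4 ← R4 + 6103/230·R3.
R5 ← R5 + 681/230·R3.
R4 ← R4 / (-2053/22990).
R1 ← R1 − 6159/2299·R4.
R2 ← R2 + 2627/6897·R4.
R3 ← R3 + 24019/6897·R4.
R5 ← R5 − 98581/13794·R4.
R5 ← R5 / (21628004/92385).
R1 ← R1 − 268/3·R5.
R2 ← R2 + 229822/18477·R5.
R3 ← R3 + 2135264/18477·R5.
R4 ← R4 + 208184/6159·R5.
Reading off the reduced rows gives x1 = -5, x2 = -6, x3 = 0, x4 = -3, x5 = -5.

x1 = -5, x2 = -6, x3 = 0, x4 = -3, x5 = -5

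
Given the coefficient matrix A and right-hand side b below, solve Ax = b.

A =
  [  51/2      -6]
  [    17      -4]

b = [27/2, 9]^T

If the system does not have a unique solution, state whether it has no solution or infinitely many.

infinitely many solutions

Row-reduce:
R1 ← R1 / (51/2).
R2 ← R2 − 17·R1.
Rank is 1 with 2 unknowns, leaving x_2 free.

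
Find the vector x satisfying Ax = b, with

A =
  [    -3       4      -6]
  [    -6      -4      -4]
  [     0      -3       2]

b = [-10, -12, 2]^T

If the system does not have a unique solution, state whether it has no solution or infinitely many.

Row-reduce:
R1 ← R1 / (-3).
R2 ← R2 + 6·R1.
R2 ← R2 / (-12).
R1 ← R1 + 4/3·R2.
R3 ← R3 + 3·R2.
Rank is 2 with 3 unknowns, leaving x_3 free.

infinitely many solutions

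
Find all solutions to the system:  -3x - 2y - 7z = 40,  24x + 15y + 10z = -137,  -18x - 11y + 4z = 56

no solution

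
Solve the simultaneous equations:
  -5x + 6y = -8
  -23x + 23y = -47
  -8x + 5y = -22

Row-reduce:
R1 ← R1 / (-5).
R2 ← R2 + 23·R1.
R3 ← R3 + 8·R1.
R2 ← R2 / (-23/5).
R1 ← R1 + 6/5·R2.
R3 ← R3 + 23/5·R2.
Row 3 reduces to 0 = 1, a contradiction. The system is inconsistent.

no solution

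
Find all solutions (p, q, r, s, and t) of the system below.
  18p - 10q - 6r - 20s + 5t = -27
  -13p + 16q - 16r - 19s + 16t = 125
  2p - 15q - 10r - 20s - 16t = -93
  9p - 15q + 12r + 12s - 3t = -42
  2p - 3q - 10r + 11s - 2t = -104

Row-reduce the augmented matrix:
R1 ← R1 / (18).
R2 ← R2 + 13·R1.
R3 ← R3 − 2·R1.
R4 ← R4 − 9·R1.
R5 ← R5 − 2·R1.
R2 ← R2 / (79/9).
R1 ← R1 + 5/9·R2.
R3 ← R3 + 125/9·R2.
R4 ← R4 + 10·R2.
R5 ← R5 + 17/9·R2.
R3 ← R3 / (-3279/79).
R1 ← R1 + 128/79·R3.
R2 ← R2 + 183/79·R3.
R4 ← R4 + 645/79·R3.
R5 ← R5 + 1083/79·R3.
R4 ← R4 / (-2399/1093).
R1 ← R1 + 1535/3279·R4.
R2 ← R2 − 148/1093·R4.
R3 ← R3 − 5585/3279·R4.
R5 ← R5 − 32107/1093·R4.
R5 ← R5 / (441846/2399).
R1 ← R1 + 4872/2399·R5.
R2 ← R2 − 5493/2399·R5.
R3 ← R3 − 50433/4798·R5.
R4 ← R4 + 15296/2399·R5.
Reading off the reduced rows gives p = -4, q = 1, r = 5, s = -3, t = 5.

p = -4, q = 1, r = 5, s = -3, t = 5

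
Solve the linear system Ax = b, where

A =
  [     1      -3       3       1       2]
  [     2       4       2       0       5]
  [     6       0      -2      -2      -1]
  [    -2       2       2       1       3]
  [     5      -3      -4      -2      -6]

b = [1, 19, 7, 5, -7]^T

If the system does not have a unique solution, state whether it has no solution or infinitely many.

no solution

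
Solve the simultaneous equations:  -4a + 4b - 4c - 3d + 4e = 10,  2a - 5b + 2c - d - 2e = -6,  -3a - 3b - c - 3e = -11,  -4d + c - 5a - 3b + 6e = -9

infinitely many solutions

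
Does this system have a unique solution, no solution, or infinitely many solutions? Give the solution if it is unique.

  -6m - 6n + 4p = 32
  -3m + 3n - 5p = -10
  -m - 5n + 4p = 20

Row-reduce the augmented matrix:
R1 ← R1 / (-6).
R2 ← R2 + 3·R1.
R3 ← R3 + 1·R1.
R2 ← R2 / (6).
R1 ← R1 − 1·R2.
R3 ← R3 + 4·R2.
R3 ← R3 / (-4/3).
R1 ← R1 − 1/2·R3.
R2 ← R2 + 7/6·R3.
Reading off the reduced rows gives m = -2, n = -2, p = 2.

m = -2, n = -2, p = 2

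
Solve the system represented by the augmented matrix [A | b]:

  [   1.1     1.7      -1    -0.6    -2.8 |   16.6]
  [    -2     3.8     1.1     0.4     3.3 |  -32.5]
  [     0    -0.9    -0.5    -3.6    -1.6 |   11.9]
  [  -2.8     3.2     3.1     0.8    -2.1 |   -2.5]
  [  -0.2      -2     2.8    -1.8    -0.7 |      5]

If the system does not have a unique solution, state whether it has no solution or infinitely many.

x_1 = 2, x_2 = -2, x_3 = -1, x_4 = 0, x_5 = -6

Row-reduce the augmented matrix:
R1 ← R1 / (11/10).
R2 ← R2 + 2·R1.
R4 ← R4 + 14/5·R1.
R5 ← R5 + 1/5·R1.
R2 ← R2 / (379/55).
R1 ← R1 − 17/11·R2.
R3 ← R3 + 9/10·R2.
R4 ← R4 − 414/55·R2.
R5 ← R5 + 93/55·R2.
R3 ← R3 / (-4501/7580).
R1 ← R1 + 567/758·R3.
R2 ← R2 + 79/758·R3.
R4 ← R4 − 1015/758·R3.
R5 ← R5 − 1851/758·R3.
R4 ← R4 / (-26666/3215).
R1 ← R1 − 2738/643·R4.
R2 ← R2 − 352/643·R4.
R3 ← R3 − 3996/643·R4.
R5 ← R5 + 55473/3215·R4.
R5 ← R5 / (13568977/933310).
R1 ← R1 + 75859/13333·R5.
R2 ← R2 + 64479/93331·R5.
R3 ← R3 + 509413/93331·R5.
R4 ← R4 − 18336/13333·R5.
Reading off the reduced rows gives x_1 = 2, x_2 = -2, x_3 = -1, x_4 = 0, x_5 = -6.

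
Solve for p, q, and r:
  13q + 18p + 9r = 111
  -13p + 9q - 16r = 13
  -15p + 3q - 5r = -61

p = 6, q = 3, r = -4

Row-reduce the augmented matrix:
R1 ← R1 / (18).
R2 ← R2 + 13·R1.
R3 ← R3 + 15·R1.
R2 ← R2 / (331/18).
R1 ← R1 − 13/18·R2.
R3 ← R3 − 83/6·R2.
R3 ← R3 / (3193/331).
R1 ← R1 − 289/331·R3.
R2 ← R2 + 171/331·R3.
Reading off the reduced rows gives p = 6, q = 3, r = -4.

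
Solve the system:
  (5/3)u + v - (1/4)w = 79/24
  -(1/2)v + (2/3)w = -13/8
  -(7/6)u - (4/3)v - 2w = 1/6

u = 1, v = 5/4, w = -3/2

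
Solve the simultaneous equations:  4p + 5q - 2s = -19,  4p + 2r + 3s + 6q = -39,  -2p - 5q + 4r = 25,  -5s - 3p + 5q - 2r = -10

p = 0, q = -5, r = 0, s = -3

Row-reduce the augmented matrix:
R1 ← R1 / (4).
R2 ← R2 − 4·R1.
R3 ← R3 + 2·R1.
R4 ← R4 + 3·R1.
R1 ← R1 − 5/4·R2.
R3 ← R3 + 5/2·R2.
R4 ← R4 − 35/4·R2.
R3 ← R3 / (9).
R1 ← R1 + 5/2·R3.
R2 ← R2 − 2·R3.
R4 ← R4 + 39/2·R3.
R4 ← R4 / (-76/3).
R1 ← R1 + 32/9·R4.
R2 ← R2 − 22/9·R4.
R3 ← R3 − 23/18·R4.
Reading off the reduced rows gives p = 0, q = -5, r = 0, s = -3.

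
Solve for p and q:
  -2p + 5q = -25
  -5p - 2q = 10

p = 0, q = -5

Row-reduce the augmented matrix:
R1 ← R1 / (-2).
R2 ← R2 + 5·R1.
R2 ← R2 / (-29/2).
R1 ← R1 + 5/2·R2.
Reading off the reduced rows gives p = 0, q = -5.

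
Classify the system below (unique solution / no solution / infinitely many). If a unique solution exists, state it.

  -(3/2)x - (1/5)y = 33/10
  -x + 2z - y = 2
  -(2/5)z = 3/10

Row-reduce the augmented matrix:
R1 ← R1 / (-3/2).
R2 ← R2 + 1·R1.
R2 ← R2 / (-13/15).
R1 ← R1 − 2/15·R2.
R3 ← R3 / (-2/5).
R1 ← R1 − 4/13·R3.
R2 ← R2 + 30/13·R3.
Reading off the reduced rows gives x = -2, y = -3/2, z = -3/4.

x = -2, y = -3/2, z = -3/4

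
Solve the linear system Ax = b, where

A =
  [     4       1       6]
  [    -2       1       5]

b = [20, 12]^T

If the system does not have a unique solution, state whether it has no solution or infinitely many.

Row-reduce:
R1 ← R1 / (4).
R2 ← R2 + 2·R1.
R2 ← R2 / (3/2).
R1 ← R1 − 1/4·R2.
Rank is 2 with 3 unknowns, leaving x_3 free.

infinitely many solutions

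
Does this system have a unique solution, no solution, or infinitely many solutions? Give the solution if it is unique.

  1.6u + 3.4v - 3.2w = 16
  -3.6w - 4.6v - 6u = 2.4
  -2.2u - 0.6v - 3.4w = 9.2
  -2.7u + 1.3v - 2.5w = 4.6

u = 2, v = 0, w = -4

Row-reduce the augmented matrix:
R1 ← R1 / (8/5).
R2 ← R2 + 6·R1.
R3 ← R3 + 11/5·R1.
R4 ← R4 + 27/10·R1.
R2 ← R2 / (163/20).
R1 ← R1 − 17/8·R2.
R3 ← R3 − 163/40·R2.
R4 ← R4 − 563/80·R2.
Swap R3 and R4.
R3 ← R3 / (908/163).
R1 ← R1 − 337/163·R3.
R2 ← R2 + 312/163·R3.
R4 reduces to 0 = 0, so the extra equation is consistent.
Reading off the reduced rows gives u = 2, v = 0, w = -4.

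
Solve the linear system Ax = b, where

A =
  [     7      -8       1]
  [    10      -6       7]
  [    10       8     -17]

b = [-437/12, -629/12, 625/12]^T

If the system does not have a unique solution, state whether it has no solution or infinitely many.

x_1 = -5/3, x_2 = 11/4, x_3 = -11/4

Row-reduce the augmented matrix:
R1 ← R1 / (7).
R2 ← R2 − 10·R1.
R3 ← R3 − 10·R1.
R2 ← R2 / (38/7).
R1 ← R1 + 8/7·R2.
R3 ← R3 − 136/7·R2.
R3 ← R3 / (-729/19).
R1 ← R1 − 25/19·R3.
R2 ← R2 − 39/38·R3.
Reading off the reduced rows gives x_1 = -5/3, x_2 = 11/4, x_3 = -11/4.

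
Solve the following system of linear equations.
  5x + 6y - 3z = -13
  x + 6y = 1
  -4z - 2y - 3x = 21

x = -5, y = 1, z = -2

Row-reduce the augmented matrix:
R1 ← R1 / (5).
R2 ← R2 − 1·R1.
R3 ← R3 + 3·R1.
R2 ← R2 / (24/5).
R1 ← R1 − 6/5·R2.
R3 ← R3 − 8/5·R2.
R3 ← R3 / (-6).
R1 ← R1 + 3/4·R3.
R2 ← R2 − 1/8·R3.
Reading off the reduced rows gives x = -5, y = 1, z = -2.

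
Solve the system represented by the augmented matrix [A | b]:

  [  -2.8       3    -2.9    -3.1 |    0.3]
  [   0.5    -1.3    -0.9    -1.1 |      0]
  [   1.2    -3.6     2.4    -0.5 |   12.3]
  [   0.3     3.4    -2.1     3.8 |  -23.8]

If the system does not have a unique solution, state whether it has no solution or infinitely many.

x_1 = -2, x_2 = -1, x_3 = 4, x_4 = -3

Row-reduce the augmented matrix:
R1 ← R1 / (-14/5).
R2 ← R2 − 1/2·R1.
R3 ← R3 − 6/5·R1.
R4 ← R4 − 3/10·R1.
R2 ← R2 / (-107/140).
R1 ← R1 + 15/14·R2.
R3 ← R3 + 81/35·R2.
R4 ← R4 − 521/140·R2.
R3 ← R3 / (2916/535).
R1 ← R1 − 647/214·R3.
R2 ← R2 − 397/214·R3.
R4 ← R4 + 19933/2140·R3.
R4 ← R4 / (19787/23328).
R1 ← R1 − 19387/11664·R4.
R2 ← R2 − 12617/11664·R4.
R3 ← R3 − 3401/5832·R4.
Reading off the reduced rows gives x_1 = -2, x_2 = -1, x_3 = 4, x_4 = -3.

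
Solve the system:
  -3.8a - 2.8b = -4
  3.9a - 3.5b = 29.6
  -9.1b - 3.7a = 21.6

Row-reduce the augmented matrix:
R1 ← R1 / (-19/5).
R2 ← R2 − 39/10·R1.
R3 ← R3 + 37/10·R1.
R2 ← R2 / (-1211/190).
R1 ← R1 − 14/19·R2.
R3 ← R3 + 1211/190·R2.
R3 reduces to 0 = 0, so the extra equation is consistent.
Reading off the reduced rows gives a = 4, b = -4.

a = 4, b = -4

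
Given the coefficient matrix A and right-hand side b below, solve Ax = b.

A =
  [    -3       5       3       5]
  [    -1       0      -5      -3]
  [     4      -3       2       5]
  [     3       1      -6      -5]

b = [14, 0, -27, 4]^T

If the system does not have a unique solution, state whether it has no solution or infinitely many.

x_1 = -1, x_2 = 4, x_3 = 2, x_4 = -3

Row-reduce the augmented matrix:
R1 ← R1 / (-3).
R2 ← R2 + 1·R1.
R3 ← R3 − 4·R1.
R4 ← R4 − 3·R1.
R2 ← R2 / (-5/3).
R1 ← R1 + 5/3·R2.
R3 ← R3 − 11/3·R2.
R4 ← R4 − 6·R2.
R3 ← R3 / (-36/5).
R1 ← R1 − 5·R3.
R2 ← R2 − 18/5·R3.
R4 ← R4 + 123/5·R3.
R4 ← R4 / (-259/12).
R1 ← R1 − 143/36·R4.
R2 ← R2 − 7/2·R4.
R3 ← R3 + 7/36·R4.
Reading off the reduced rows gives x_1 = -1, x_2 = 4, x_3 = 2, x_4 = -3.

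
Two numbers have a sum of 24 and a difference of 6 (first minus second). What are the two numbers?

Let x = first number, y = second number.
  x + y = 24
  x - y = 6
From equation 1: x = 24 − y.
Substitute into equation 2 and solve: y = 9.
Then x = 15.

first number: 15, second number: 9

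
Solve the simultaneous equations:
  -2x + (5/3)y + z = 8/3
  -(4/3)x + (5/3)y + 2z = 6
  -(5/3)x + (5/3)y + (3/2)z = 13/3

Row-reduce:
R1 ← R1 / (-2).
R2 ← R2 + 4/3·R1.
R3 ← R3 + 5/3·R1.
R2 ← R2 / (5/9).
R1 ← R1 + 5/6·R2.
R3 ← R3 − 5/18·R2.
Rank is 2 with 3 unknowns, leaving z free.

infinitely many solutions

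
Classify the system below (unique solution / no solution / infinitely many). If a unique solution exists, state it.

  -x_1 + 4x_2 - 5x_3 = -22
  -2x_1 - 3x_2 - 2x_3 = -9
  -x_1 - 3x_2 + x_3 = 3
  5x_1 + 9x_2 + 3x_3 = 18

no solution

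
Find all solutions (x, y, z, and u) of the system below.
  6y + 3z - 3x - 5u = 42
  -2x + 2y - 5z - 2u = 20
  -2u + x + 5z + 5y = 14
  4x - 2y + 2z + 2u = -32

x = -6, y = 4, z = 0, u = 0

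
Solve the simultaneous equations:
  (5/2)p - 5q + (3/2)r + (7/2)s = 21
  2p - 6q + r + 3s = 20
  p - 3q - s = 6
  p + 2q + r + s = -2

no solution

Row-reduce:
R1 ← R1 / (5/2).
R2 ← R2 − 2·R1.
R3 ← R3 − 1·R1.
R4 ← R4 − 1·R1.
R2 ← R2 / (-2).
R1 ← R1 + 2·R2.
R3 ← R3 + 1·R2.
R4 ← R4 − 4·R2.
R3 ← R3 / (-1/2).
R1 ← R1 − 4/5·R3.
R2 ← R2 − 1/10·R3.
Row 4 reduces to 0 = -4, a contradiction. The system is inconsistent.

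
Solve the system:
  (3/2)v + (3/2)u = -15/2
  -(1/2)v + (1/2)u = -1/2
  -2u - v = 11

no solution

Row-reduce:
R1 ← R1 / (3/2).
R2 ← R2 − 1/2·R1.
R3 ← R3 + 2·R1.
R2 ← R2 / (-1).
R1 ← R1 − 1·R2.
R3 ← R3 − 1·R2.
Row 3 reduces to 0 = 3, a contradiction. The system is inconsistent.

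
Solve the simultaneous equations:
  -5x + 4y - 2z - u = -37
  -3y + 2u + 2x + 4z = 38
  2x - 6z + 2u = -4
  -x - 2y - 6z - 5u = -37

Row-reduce the augmented matrix:
R1 ← R1 / (-5).
R2 ← R2 − 2·R1.
R3 ← R3 − 2·R1.
R4 ← R4 + 1·R1.
R2 ← R2 / (-7/5).
R1 ← R1 + 4/5·R2.
R3 ← R3 − 8/5·R2.
R4 ← R4 + 14/5·R2.
R3 ← R3 / (-22/7).
R1 ← R1 + 10/7·R3.
R2 ← R2 + 16/7·R3.
R4 ← R4 + 12·R3.
R4 ← R4 / (-232/11).
R1 ← R1 + 25/11·R4.
R2 ← R2 + 40/11·R4.
R3 ← R3 + 12/11·R4.
Reading off the reduced rows gives x = 2, y = -4, z = 3, u = 5.

x = 2, y = -4, z = 3, u = 5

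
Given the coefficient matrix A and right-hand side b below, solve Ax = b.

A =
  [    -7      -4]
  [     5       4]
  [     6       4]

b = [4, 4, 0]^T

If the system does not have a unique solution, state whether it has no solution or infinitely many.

Row-reduce the augmented matrix:
R1 ← R1 / (-7).
R2 ← R2 − 5·R1.
R3 ← R3 − 6·R1.
R2 ← R2 / (8/7).
R1 ← R1 − 4/7·R2.
R3 ← R3 − 4/7·R2.
R3 reduces to 0 = 0, so the extra equation is consistent.
Reading off the reduced rows gives x_1 = -4, x_2 = 6.

x_1 = -4, x_2 = 6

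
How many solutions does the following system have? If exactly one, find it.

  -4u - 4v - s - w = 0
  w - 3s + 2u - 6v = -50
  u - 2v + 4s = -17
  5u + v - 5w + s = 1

u = -5, v = 6, w = -4, s = 0

Row-reduce the augmented matrix:
R1 ← R1 / (-4).
R2 ← R2 − 2·R1.
R3 ← R3 − 1·R1.
R4 ← R4 − 5·R1.
R2 ← R2 / (-8).
R1 ← R1 − 1·R2.
R3 ← R3 + 3·R2.
R4 ← R4 + 4·R2.
R3 ← R3 / (-7/16).
R1 ← R1 − 5/16·R3.
R2 ← R2 + 1/16·R3.
R4 ← R4 + 13/2·R3.
R4 ← R4 / (-516/7).
R1 ← R1 − 24/7·R4.
R2 ← R2 + 2/7·R4.
R3 ← R3 + 81/7·R4.
Reading off the reduced rows gives u = -5, v = 6, w = -4, s = 0.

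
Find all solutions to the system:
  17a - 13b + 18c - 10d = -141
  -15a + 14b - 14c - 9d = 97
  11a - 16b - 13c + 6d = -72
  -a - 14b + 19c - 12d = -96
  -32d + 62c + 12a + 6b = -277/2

no solution

Row-reduce:
R1 ← R1 / (17).
R2 ← R2 + 15·R1.
R3 ← R3 − 11·R1.
R4 ← R4 + 1·R1.
R5 ← R5 − 12·R1.
R2 ← R2 / (43/17).
R1 ← R1 + 13/17·R2.
R3 ← R3 + 129/17·R2.
R4 ← R4 + 251/17·R2.
R5 ← R5 − 258/17·R2.
R3 ← R3 / (-19).
R1 ← R1 − 70/43·R3.
R2 ← R2 − 32/43·R3.
R4 ← R4 − 1335/43·R3.
R5 ← R5 − 38·R3.
R4 ← R4 / (-150020/817).
R1 ← R1 + 7753/817·R4.
R2 ← R2 + 7069/817·R4.
R3 ← R3 − 41/19·R4.
Row 5 reduces to 0 = -1/2, a contradiction. The system is inconsistent.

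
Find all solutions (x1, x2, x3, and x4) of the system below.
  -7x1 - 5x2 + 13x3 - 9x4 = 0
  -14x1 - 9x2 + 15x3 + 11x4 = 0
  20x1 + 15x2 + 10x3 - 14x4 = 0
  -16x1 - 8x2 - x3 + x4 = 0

x1 = 0, x2 = 0, x3 = 0, x4 = 0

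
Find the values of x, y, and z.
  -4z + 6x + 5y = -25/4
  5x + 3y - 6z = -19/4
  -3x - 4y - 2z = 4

x = -2, y = 3/4, z = -1/2

Row-reduce the augmented matrix:
R1 ← R1 / (6).
R2 ← R2 − 5·R1.
R3 ← R3 + 3·R1.
R2 ← R2 / (-7/6).
R1 ← R1 − 5/6·R2.
R3 ← R3 + 3/2·R2.
R3 ← R3 / (-4/7).
R1 ← R1 + 18/7·R3.
R2 ← R2 − 16/7·R3.
Reading off the reduced rows gives x = -2, y = 3/4, z = -1/2.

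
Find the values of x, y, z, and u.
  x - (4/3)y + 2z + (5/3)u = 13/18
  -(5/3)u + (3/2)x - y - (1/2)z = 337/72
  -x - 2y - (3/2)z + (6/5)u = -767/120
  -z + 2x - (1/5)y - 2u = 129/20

Row-reduce the augmented matrix:
R2 ← R2 − 3/2·R1.
R3 ← R3 + 1·R1.
R4 ← R4 − 2·R1.
R1 ← R1 + 4/3·R2.
R3 ← R3 + 10/3·R2.
R4 ← R4 − 37/15·R2.
R3 ← R3 / (-67/6).
R1 ← R1 + 8/3·R3.
R2 ← R2 + 7/2·R3.
R4 ← R4 − 109/30·R3.
R4 ← R4 / (13649/10050).
R1 ← R1 + 421/335·R4.
R2 ← R2 + 477/670·R4.
R3 ← R3 − 992/1005·R4.
Reading off the reduced rows gives x = 7/3, y = 2/3, z = 3/4, u = -4/3.

x = 7/3, y = 2/3, z = 3/4, u = -4/3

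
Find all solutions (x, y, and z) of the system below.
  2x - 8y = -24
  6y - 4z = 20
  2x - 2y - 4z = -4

infinitely many solutions

Row-reduce:
R1 ← R1 / (2).
R3 ← R3 − 2·R1.
R2 ← R2 / (6).
R1 ← R1 + 4·R2.
R3 ← R3 − 6·R2.
Rank is 2 with 3 unknowns, leaving z free.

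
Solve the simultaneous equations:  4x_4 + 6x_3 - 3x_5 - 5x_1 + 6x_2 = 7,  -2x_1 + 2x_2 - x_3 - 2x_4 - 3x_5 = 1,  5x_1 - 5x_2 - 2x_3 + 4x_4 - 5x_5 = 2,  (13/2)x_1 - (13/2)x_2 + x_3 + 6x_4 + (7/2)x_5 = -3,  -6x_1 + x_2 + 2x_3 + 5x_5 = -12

no solution

Row-reduce:
R1 ← R1 / (-5).
R2 ← R2 + 2·R1.
R3 ← R3 − 5·R1.
R4 ← R4 − 13/2·R1.
R5 ← R5 + 6·R1.
R2 ← R2 / (-2/5).
R1 ← R1 + 6/5·R2.
R3 ← R3 − 1·R2.
R4 ← R4 − 13/10·R2.
R5 ← R5 + 31/5·R2.
R3 ← R3 / (-9/2).
R1 ← R1 − 9·R3.
R2 ← R2 − 17/2·R3.
R4 ← R4 + 9/4·R3.
R5 ← R5 − 95/2·R3.
Swap R4 and R5.
R4 ← R4 / (364/9).
R1 ← R1 − 8·R4.
R2 ← R2 − 64/9·R4.
R3 ← R3 − 2/9·R4.
Row 5 reduces to 0 = -2, a contradiction. The system is inconsistent.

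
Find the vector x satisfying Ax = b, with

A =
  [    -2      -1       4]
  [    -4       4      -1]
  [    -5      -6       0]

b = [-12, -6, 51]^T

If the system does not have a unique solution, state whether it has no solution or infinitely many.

x_1 = -3, x_2 = -6, x_3 = -6

Row-reduce the augmented matrix:
R1 ← R1 / (-2).
R2 ← R2 + 4·R1.
R3 ← R3 + 5·R1.
R2 ← R2 / (6).
R1 ← R1 − 1/2·R2.
R3 ← R3 + 7/2·R2.
R3 ← R3 / (-61/4).
R1 ← R1 + 5/4·R3.
R2 ← R2 + 3/2·R3.
Reading off the reduced rows gives x_1 = -3, x_2 = -6, x_3 = -6.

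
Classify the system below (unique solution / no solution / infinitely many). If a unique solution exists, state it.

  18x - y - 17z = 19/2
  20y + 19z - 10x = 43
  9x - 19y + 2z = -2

x = 5/2, y = 3/2, z = 2

Row-reduce the augmented matrix:
R1 ← R1 / (18).
R2 ← R2 + 10·R1.
R3 ← R3 − 9·R1.
R2 ← R2 / (175/9).
R1 ← R1 + 1/18·R2.
R3 ← R3 + 37/2·R2.
R3 ← R3 / (6857/350).
R1 ← R1 + 321/350·R3.
R2 ← R2 − 86/175·R3.
Reading off the reduced rows gives x = 5/2, y = 3/2, z = 2.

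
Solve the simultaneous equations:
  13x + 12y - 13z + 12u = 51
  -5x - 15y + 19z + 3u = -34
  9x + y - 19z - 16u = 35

infinitely many solutions

Row-reduce:
R1 ← R1 / (13).
R2 ← R2 + 5·R1.
R3 ← R3 − 9·R1.
R2 ← R2 / (-135/13).
R1 ← R1 − 12/13·R2.
R3 ← R3 + 95/13·R2.
R3 ← R3 / (-536/27).
R1 ← R1 − 11/45·R3.
R2 ← R2 + 182/135·R3.
Rank is 3 with 4 unknowns, leaving u free.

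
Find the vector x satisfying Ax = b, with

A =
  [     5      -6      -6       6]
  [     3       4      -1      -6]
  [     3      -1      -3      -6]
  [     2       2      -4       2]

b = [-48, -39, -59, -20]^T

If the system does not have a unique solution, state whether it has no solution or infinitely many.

Row-reduce the augmented matrix:
R1 ← R1 / (5).
R2 ← R2 − 3·R1.
R3 ← R3 − 3·R1.
R4 ← R4 − 2·R1.
R2 ← R2 / (38/5).
R1 ← R1 + 6/5·R2.
R3 ← R3 − 13/5·R2.
R4 ← R4 − 22/5·R2.
R3 ← R3 / (-11/38).
R1 ← R1 + 15/19·R3.
R2 ← R2 − 13/38·R3.
R4 ← R4 + 59/19·R3.
R4 ← R4 / (802/11).
R1 ← R1 − 186/11·R4.
R2 ← R2 + 96/11·R4.
R3 ← R3 − 240/11·R4.
Reading off the reduced rows gives x_1 = -6, x_2 = 2, x_3 = 5, x_4 = 4.

x_1 = -6, x_2 = 2, x_3 = 5, x_4 = 4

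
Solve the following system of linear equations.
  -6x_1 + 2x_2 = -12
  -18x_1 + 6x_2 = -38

Row-reduce:
R1 ← R1 / (-6).
R2 ← R2 + 18·R1.
Row 2 reduces to 0 = -2, a contradiction. The system is inconsistent.

no solution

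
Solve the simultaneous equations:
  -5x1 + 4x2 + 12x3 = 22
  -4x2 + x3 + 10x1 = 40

Row-reduce:
R1 ← R1 / (-5).
R2 ← R2 − 10·R1.
R2 ← R2 / (4).
R1 ← R1 + 4/5·R2.
Rank is 2 with 3 unknowns, leaving x3 free.

infinitely many solutions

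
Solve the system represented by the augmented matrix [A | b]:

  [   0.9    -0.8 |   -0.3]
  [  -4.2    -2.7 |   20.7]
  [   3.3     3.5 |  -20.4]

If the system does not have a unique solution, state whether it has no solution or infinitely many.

x_1 = -3, x_2 = -3

Row-reduce the augmented matrix:
R1 ← R1 / (9/10).
R2 ← R2 + 21/5·R1.
R3 ← R3 − 33/10·R1.
R2 ← R2 / (-193/30).
R1 ← R1 + 8/9·R2.
R3 ← R3 − 193/30·R2.
R3 reduces to 0 = 0, so the extra equation is consistent.
Reading off the reduced rows gives x_1 = -3, x_2 = -3.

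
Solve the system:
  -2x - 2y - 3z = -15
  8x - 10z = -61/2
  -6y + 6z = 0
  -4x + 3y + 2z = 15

Row-reduce:
R1 ← R1 / (-2).
R2 ← R2 − 8·R1.
R4 ← R4 + 4·R1.
R2 ← R2 / (-8).
R1 ← R1 − 1·R2.
R3 ← R3 + 6·R2.
R4 ← R4 − 7·R2.
R3 ← R3 / (45/2).
R1 ← R1 + 5/4·R3.
R2 ← R2 − 11/4·R3.
R4 ← R4 + 45/4·R3.
Row 4 reduces to 0 = -1/4, a contradiction. The system is inconsistent.

no solution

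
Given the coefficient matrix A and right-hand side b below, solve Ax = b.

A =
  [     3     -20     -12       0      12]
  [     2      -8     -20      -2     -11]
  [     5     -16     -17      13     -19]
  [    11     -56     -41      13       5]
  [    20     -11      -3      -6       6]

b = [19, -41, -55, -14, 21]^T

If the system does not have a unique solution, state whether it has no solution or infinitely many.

Row-reduce:
R1 ← R1 / (3).
R2 ← R2 − 2·R1.
R3 ← R3 − 5·R1.
R4 ← R4 − 11·R1.
R5 ← R5 − 20·R1.
R2 ← R2 / (16/3).
R1 ← R1 + 20/3·R2.
R3 ← R3 − 52/3·R2.
R4 ← R4 − 52/3·R2.
R5 ← R5 − 367/3·R2.
R3 ← R3 / (42).
R1 ← R1 + 19·R3.
R2 ← R2 + 9/4·R3.
R4 ← R4 − 42·R3.
R5 ← R5 − 1409/4·R3.
Swap R4 and R5.
R4 ← R4 / (-13851/112).
R1 ← R1 − 177/28·R4.
R2 ← R2 − 75/112·R4.
R3 ← R3 − 13/28·R4.
Row 5 reduces to 0 = 3, a contradiction. The system is inconsistent.

no solution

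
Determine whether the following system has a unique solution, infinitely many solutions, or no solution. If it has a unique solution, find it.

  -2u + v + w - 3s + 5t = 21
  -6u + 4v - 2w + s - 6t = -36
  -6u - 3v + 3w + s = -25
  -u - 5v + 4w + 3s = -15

Row-reduce:
R1 ← R1 / (-2).
R2 ← R2 + 6·R1.
R3 ← R3 + 6·R1.
R4 ← R4 + 1·R1.
R1 ← R1 + 1/2·R2.
R3 ← R3 + 6·R2.
R4 ← R4 + 11/2·R2.
R3 ← R3 / (-30).
R1 ← R1 + 3·R3.
R2 ← R2 + 5·R3.
R4 ← R4 + 24·R3.
R4 ← R4 / (7/2).
R1 ← R1 + 1/2·R4.
R2 ← R2 + 5/3·R4.
R3 ← R3 + 7/3·R4.
Rank is 4 with 5 unknowns, leaving t free.

infinitely many solutions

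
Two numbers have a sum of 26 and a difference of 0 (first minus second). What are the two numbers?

first number: 13, second number: 13

Let x = first number, y = second number.
  x + y = 26
  x - y = 0
From equation 1: x = 26 − y.
Substitute into equation 2 and solve: y = 13.
Then x = 13.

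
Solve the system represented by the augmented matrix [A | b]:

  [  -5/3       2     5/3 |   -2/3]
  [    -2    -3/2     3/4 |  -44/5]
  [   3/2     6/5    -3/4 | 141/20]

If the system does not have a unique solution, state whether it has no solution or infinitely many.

x_1 = 2, x_2 = 5/2, x_3 = -7/5

Row-reduce the augmented matrix:
R1 ← R1 / (-5/3).
R2 ← R2 + 2·R1.
R3 ← R3 − 3/2·R1.
R2 ← R2 / (-39/10).
R1 ← R1 + 6/5·R2.
R3 ← R3 − 3·R2.
R3 ← R3 / (-11/52).
R1 ← R1 + 8/13·R3.
R2 ← R2 − 25/78·R3.
Reading off the reduced rows gives x_1 = 2, x_2 = 5/2, x_3 = -7/5.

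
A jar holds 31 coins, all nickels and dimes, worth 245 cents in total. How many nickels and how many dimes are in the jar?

nickels: 13, dimes: 18

Let n = nickels, d = dimes.
  n + d = 31
  10d + 5n = 245
From equation 1: n = 31 − d.
Substitute into equation 2 and solve: d = 18.
Then n = 13.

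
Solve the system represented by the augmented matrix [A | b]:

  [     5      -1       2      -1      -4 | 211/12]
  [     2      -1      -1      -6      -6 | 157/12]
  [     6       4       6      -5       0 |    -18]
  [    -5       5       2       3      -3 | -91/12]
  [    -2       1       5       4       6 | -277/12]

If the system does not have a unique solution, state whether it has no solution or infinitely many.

x_1 = 5/3, x_2 = -9/4, x_3 = -3/2, x_4 = 2, x_5 = -3

Row-reduce the augmented matrix:
R1 ← R1 / (5).
R2 ← R2 − 2·R1.
R3 ← R3 − 6·R1.
R4 ← R4 + 5·R1.
R5 ← R5 + 2·R1.
R2 ← R2 / (-3/5).
R1 ← R1 + 1/5·R2.
R3 ← R3 − 26/5·R2.
R4 ← R4 − 4·R2.
R5 ← R5 − 3/5·R2.
R3 ← R3 / (-12).
R1 ← R1 − 1·R3.
R2 ← R2 − 3·R3.
R4 ← R4 + 8·R3.
R5 ← R5 − 4·R3.
R4 ← R4 / (-4/9).
R1 ← R1 + 97/36·R4.
R2 ← R2 + 15/4·R4.
R3 ← R3 − 157/36·R4.
R5 ← R5 + 175/9·R4.
R5 ← R5 / (2425/4).
R1 ← R1 − 1335/16·R5.
R2 ← R2 − 1889/16·R5.
R3 ← R3 + 2171/16·R5.
R4 ← R4 − 127/4·R5.
Reading off the reduced rows gives x_1 = 5/3, x_2 = -9/4, x_3 = -3/2, x_4 = 2, x_5 = -3.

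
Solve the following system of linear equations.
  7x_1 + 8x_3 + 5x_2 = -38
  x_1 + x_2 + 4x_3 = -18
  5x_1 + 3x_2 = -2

Row-reduce:
R1 ← R1 / (7).
R2 ← R2 − 1·R1.
R3 ← R3 − 5·R1.
R2 ← R2 / (2/7).
R1 ← R1 − 5/7·R2.
R3 ← R3 + 4/7·R2.
Rank is 2 with 3 unknowns, leaving x_3 free.

infinitely many solutions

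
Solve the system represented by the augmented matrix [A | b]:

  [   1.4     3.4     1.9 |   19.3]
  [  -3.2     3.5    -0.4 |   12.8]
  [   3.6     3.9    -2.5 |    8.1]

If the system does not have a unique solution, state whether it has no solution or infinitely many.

Row-reduce the augmented matrix:
R1 ← R1 / (7/5).
R2 ← R2 + 16/5·R1.
R3 ← R3 − 18/5·R1.
R2 ← R2 / (789/70).
R1 ← R1 − 17/7·R2.
R3 ← R3 + 339/70·R2.
R3 ← R3 / (-14969/2630).
R1 ← R1 − 267/526·R3.
R2 ← R2 − 92/263·R3.
Reading off the reduced rows gives x_1 = 0, x_2 = 4, x_3 = 3.

x_1 = 0, x_2 = 4, x_3 = 3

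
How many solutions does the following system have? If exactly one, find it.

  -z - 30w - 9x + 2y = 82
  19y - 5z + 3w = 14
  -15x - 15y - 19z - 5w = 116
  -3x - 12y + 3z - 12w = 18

Row-reduce:
R1 ← R1 / (-9).
R3 ← R3 + 15·R1.
R4 ← R4 + 3·R1.
R2 ← R2 / (19).
R1 ← R1 + 2/9·R2.
R3 ← R3 + 55/3·R2.
R4 ← R4 + 38/3·R2.
R3 ← R3 / (-421/19).
R1 ← R1 − 1/19·R3.
R2 ← R2 + 5/19·R3.
Rank is 3 with 4 unknowns, leaving w free.

infinitely many solutions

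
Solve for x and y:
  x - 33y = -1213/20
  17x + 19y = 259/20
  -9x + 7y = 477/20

x = -5/4, y = 9/5

Row-reduce the augmented matrix:
R2 ← R2 − 17·R1.
R3 ← R3 + 9·R1.
R2 ← R2 / (580).
R1 ← R1 + 33·R2.
R3 ← R3 + 290·R2.
R3 reduces to 0 = 0, so the extra equation is consistent.
Reading off the reduced rows gives x = -5/4, y = 9/5.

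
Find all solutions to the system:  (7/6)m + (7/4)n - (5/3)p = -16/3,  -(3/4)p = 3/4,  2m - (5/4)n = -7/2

Row-reduce the augmented matrix:
R1 ← R1 / (7/6).
R3 ← R3 − 2·R1.
Swap R2 and R3.
R2 ← R2 / (-17/4).
R1 ← R1 − 3/2·R2.
R3 ← R3 / (-3/4).
R1 ← R1 + 50/119·R3.
R2 ← R2 + 80/119·R3.
Reading off the reduced rows gives m = -3, n = -2, p = -1.

m = -3, n = -2, p = -1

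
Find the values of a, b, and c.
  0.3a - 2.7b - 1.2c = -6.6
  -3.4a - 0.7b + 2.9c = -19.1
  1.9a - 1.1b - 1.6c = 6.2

a = 5, b = 3, c = 0

Row-reduce the augmented matrix:
R1 ← R1 / (3/10).
R2 ← R2 + 17/5·R1.
R3 ← R3 − 19/10·R1.
R2 ← R2 / (-313/10).
R1 ← R1 + 9·R2.
R3 ← R3 − 16·R2.
R3 ← R3 / (166/313).
R1 ← R1 + 289/313·R3.
R2 ← R2 − 107/313·R3.
Reading off the reduced rows gives a = 5, b = 3, c = 0.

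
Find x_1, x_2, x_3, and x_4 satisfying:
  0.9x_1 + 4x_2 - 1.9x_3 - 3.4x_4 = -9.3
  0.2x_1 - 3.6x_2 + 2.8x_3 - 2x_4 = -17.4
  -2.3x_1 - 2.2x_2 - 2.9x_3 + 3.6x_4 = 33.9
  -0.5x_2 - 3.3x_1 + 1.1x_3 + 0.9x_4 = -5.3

Row-reduce the augmented matrix:
R1 ← R1 / (9/10).
R2 ← R2 − 1/5·R1.
R3 ← R3 + 23/10·R1.
R4 ← R4 + 33/10·R1.
R2 ← R2 / (-202/45).
R1 ← R1 − 40/9·R2.
R3 ← R3 − 361/45·R2.
R4 ← R4 − 85/6·R2.
R3 ← R3 / (-2017/1010).
R1 ← R1 − 109/101·R3.
R2 ← R2 + 145/202·R3.
R4 ← R4 − 8691/2020·R3.
R4 ← R4 / (-315148/10085).
R1 ← R1 + 18076/2017·R4.
R2 ← R2 − 5861/2017·R4.
R3 ← R3 − 7386/2017·R4.
Reading off the reduced rows gives x_1 = 1, x_2 = -2, x_3 = -6, x_4 = 4.

x_1 = 1, x_2 = -2, x_3 = -6, x_4 = 4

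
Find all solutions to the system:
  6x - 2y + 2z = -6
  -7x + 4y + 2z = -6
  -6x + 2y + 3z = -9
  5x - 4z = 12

x = 0, y = 0, z = -3

Row-reduce the augmented matrix:
R1 ← R1 / (6).
R2 ← R2 + 7·R1.
R3 ← R3 + 6·R1.
R4 ← R4 − 5·R1.
R2 ← R2 / (5/3).
R1 ← R1 + 1/3·R2.
R4 ← R4 − 5/3·R2.
R3 ← R3 / (5).
R1 ← R1 − 6/5·R3.
R2 ← R2 − 13/5·R3.
R4 ← R4 + 10·R3.
R4 reduces to 0 = 0, so the extra equation is consistent.
Reading off the reduced rows gives x = 0, y = 0, z = -3.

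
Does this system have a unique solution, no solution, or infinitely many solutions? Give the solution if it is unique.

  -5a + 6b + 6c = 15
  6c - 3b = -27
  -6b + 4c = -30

Row-reduce the augmented matrix:
R1 ← R1 / (-5).
R2 ← R2 / (-3).
R1 ← R1 + 6/5·R2.
R3 ← R3 + 6·R2.
R3 ← R3 / (-8).
R1 ← R1 + 18/5·R3.
R2 ← R2 + 2·R3.
Reading off the reduced rows gives a = -3, b = 3, c = -3.

a = -3, b = 3, c = -3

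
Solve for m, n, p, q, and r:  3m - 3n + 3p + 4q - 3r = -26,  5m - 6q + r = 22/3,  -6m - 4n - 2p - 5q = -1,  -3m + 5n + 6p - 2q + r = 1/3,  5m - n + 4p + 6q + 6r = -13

Row-reduce the augmented matrix:
R1 ← R1 / (3).
R2 ← R2 − 5·R1.
R3 ← R3 + 6·R1.
R4 ← R4 + 3·R1.
R5 ← R5 − 5·R1.
R2 ← R2 / (5).
R1 ← R1 + 1·R2.
R3 ← R3 + 10·R2.
R4 ← R4 − 2·R2.
R5 ← R5 − 4·R2.
R3 ← R3 / (-6).
R2 ← R2 + 1·R3.
R4 ← R4 − 11·R3.
R5 ← R5 − 3·R3.
R4 ← R4 / (-3049/90).
R1 ← R1 + 6/5·R4.
R2 ← R2 − 107/90·R4.
R3 ← R3 − 67/18·R4.
R5 ← R5 + 17/10·R4.
R5 ← R5 / (27041/3049).
R1 ← R1 + 103/3049·R5.
R2 ← R2 − 1316/3049·R5.
R3 ← R3 + 838/3049·R5.
R4 ← R4 + 594/3049·R5.
Reading off the reduced rows gives m = 0, n = 3, p = -3, q = -1, r = 4/3.

m = 0, n = 3, p = -3, q = -1, r = 4/3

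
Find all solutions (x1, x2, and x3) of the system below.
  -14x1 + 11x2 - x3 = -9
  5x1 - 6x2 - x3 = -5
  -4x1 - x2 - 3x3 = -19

infinitely many solutions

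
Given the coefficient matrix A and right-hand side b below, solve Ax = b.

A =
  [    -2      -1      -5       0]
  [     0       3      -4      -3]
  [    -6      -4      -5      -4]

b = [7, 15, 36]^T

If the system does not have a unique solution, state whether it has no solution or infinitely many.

Row-reduce:
R1 ← R1 / (-2).
R3 ← R3 + 6·R1.
R2 ← R2 / (3).
R1 ← R1 − 1/2·R2.
R3 ← R3 + 1·R2.
R3 ← R3 / (26/3).
R1 ← R1 − 19/6·R3.
R2 ← R2 + 4/3·R3.
Rank is 3 with 4 unknowns, leaving x_4 free.

infinitely many solutions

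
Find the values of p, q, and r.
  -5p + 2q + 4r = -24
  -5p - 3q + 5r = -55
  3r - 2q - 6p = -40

p = 2, q = 5, r = -6

Row-reduce the augmented matrix:
R1 ← R1 / (-5).
R2 ← R2 + 5·R1.
R3 ← R3 + 6·R1.
R2 ← R2 / (-5).
R1 ← R1 + 2/5·R2.
R3 ← R3 + 22/5·R2.
R3 ← R3 / (-67/25).
R1 ← R1 + 22/25·R3.
R2 ← R2 + 1/5·R3.
Reading off the reduced rows gives p = 2, q = 5, r = -6.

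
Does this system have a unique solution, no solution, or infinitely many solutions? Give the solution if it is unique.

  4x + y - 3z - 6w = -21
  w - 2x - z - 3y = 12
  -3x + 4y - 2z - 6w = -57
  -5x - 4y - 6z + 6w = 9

x = 3, y = -6, z = 3, w = 3

Row-reduce the augmented matrix:
R1 ← R1 / (4).
R2 ← R2 + 2·R1.
R3 ← R3 + 3·R1.
R4 ← R4 + 5·R1.
R2 ← R2 / (-5/2).
R1 ← R1 − 1/4·R2.
R3 ← R3 − 19/4·R2.
R4 ← R4 + 11/4·R2.
R3 ← R3 / (-9).
R1 ← R1 + 1·R3.
R2 ← R2 − 1·R3.
R4 ← R4 + 7·R3.
R4 ← R4 / (532/45).
R1 ← R1 + 1/9·R4.
R2 ← R2 + 71/90·R4.
R3 ← R3 − 143/90·R4.
Reading off the reduced rows gives x = 3, y = -6, z = 3, w = 3.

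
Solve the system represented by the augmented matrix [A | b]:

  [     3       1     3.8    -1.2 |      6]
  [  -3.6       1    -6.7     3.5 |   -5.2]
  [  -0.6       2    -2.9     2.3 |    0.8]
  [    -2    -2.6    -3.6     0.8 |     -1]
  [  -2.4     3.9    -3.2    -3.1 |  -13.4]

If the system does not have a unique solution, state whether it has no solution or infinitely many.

x_1 = 4, x_2 = -1, x_3 = -1, x_4 = 1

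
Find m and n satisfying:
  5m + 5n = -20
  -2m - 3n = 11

m = -1, n = -3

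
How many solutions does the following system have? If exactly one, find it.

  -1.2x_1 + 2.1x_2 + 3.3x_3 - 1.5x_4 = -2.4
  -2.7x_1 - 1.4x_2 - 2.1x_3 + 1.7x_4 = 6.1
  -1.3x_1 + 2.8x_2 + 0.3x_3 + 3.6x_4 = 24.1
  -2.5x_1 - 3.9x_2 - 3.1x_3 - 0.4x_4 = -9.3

x_1 = -1, x_2 = 6, x_3 = -4, x_4 = 2

Row-reduce the augmented matrix:
R1 ← R1 / (-6/5).
R2 ← R2 + 27/10·R1.
R3 ← R3 + 13/10·R1.
R4 ← R4 + 5/2·R1.
R2 ← R2 / (-49/8).
R1 ← R1 + 7/4·R2.
R3 ← R3 − 21/40·R2.
R4 ← R4 + 331/40·R2.
R3 ← R3 / (-716/175).
R1 ← R1 + 1/35·R3.
R2 ← R2 − 381/245·R3.
R4 ← R4 − 7089/2450·R3.
R4 ← R4 / (-12897/100240).
R1 ← R1 + 343/1432·R4.
R2 ← R2 − 13259/10024·R4.
R3 ← R3 + 1981/1432·R4.
Reading off the reduced rows gives x_1 = -1, x_2 = 6, x_3 = -4, x_4 = 2.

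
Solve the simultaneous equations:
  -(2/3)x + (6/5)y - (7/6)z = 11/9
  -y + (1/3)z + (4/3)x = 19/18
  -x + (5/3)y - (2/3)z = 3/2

x = 8/3, y = 5/2, z = 0

Row-reduce the augmented matrix:
R1 ← R1 / (-2/3).
R2 ← R2 − 4/3·R1.
R3 ← R3 + 1·R1.
R2 ← R2 / (7/5).
R1 ← R1 + 9/5·R2.
R3 ← R3 + 2/15·R2.
R3 ← R3 / (25/28).
R1 ← R1 + 23/28·R3.
R2 ← R2 + 10/7·R3.
Reading off the reduced rows gives x = 8/3, y = 5/2, z = 0.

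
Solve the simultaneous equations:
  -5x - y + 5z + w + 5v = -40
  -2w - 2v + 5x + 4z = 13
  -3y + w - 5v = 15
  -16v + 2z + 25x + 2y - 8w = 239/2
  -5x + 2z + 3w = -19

no solution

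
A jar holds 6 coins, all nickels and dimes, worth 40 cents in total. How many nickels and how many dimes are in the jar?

Let n = nickels, d = dimes.
  n + d = 6
  5n + 10d = 40
From equation 1: n = 6 − d.
Substitute into equation 2 and solve: d = 2.
Then n = 4.

nickels: 4, dimes: 2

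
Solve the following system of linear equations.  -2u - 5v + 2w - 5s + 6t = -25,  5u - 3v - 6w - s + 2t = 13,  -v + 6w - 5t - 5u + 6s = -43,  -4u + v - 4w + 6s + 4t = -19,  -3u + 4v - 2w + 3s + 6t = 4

u = 4, v = 5, w = -1, s = -2, t = 0

Row-reduce the augmented matrix:
R1 ← R1 / (-2).
R2 ← R2 − 5·R1.
R3 ← R3 + 5·R1.
R4 ← R4 + 4·R1.
R5 ← R5 + 3·R1.
R2 ← R2 / (-31/2).
R1 ← R1 − 5/2·R2.
R3 ← R3 − 23/2·R2.
R4 ← R4 − 11·R2.
R5 ← R5 − 23/2·R2.
R3 ← R3 / (8/31).
R1 ← R1 + 36/31·R3.
R2 ← R2 − 2/31·R3.
R4 ← R4 + 270/31·R3.
R5 ← R5 + 178/31·R3.
R4 ← R4 / (1171/4).
R1 ← R1 − 77/2·R4.
R2 ← R2 + 5/4·R4.
R3 ← R3 − 263/8·R4.
R5 ← R5 − 757/4·R4.
R5 ← R5 / (4442/1171).
R1 ← R1 + 1460/1171·R5.
R2 ← R2 + 348/1171·R5.
R3 ← R3 + 2539/2342·R5.
R4 ← R4 + 981/1171·R5.
Reading off the reduced rows gives u = 4, v = 5, w = -1, s = -2, t = 0.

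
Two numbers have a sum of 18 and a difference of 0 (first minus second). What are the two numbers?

first number: 9, second number: 9

Let x = first number, y = second number.
  x + y = 18
  x - y = 0
Row-reduce the augmented matrix:
R2 ← R2 − 1·R1.
R2 ← R2 / (-2).
R1 ← R1 − 1·R2.
Reading off the reduced rows gives x = 9, y = 9.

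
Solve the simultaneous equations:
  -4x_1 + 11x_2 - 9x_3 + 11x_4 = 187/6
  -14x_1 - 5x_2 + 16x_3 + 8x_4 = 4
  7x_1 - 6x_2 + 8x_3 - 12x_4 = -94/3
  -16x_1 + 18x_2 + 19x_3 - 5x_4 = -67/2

x_1 = 2/3, x_2 = 0, x_3 = -1/2, x_4 = 8/3

Row-reduce the augmented matrix:
R1 ← R1 / (-4).
R2 ← R2 + 14·R1.
R3 ← R3 − 7·R1.
R4 ← R4 + 16·R1.
R2 ← R2 / (-87/2).
R1 ← R1 + 11/4·R2.
R3 ← R3 − 53/4·R2.
R4 ← R4 + 26·R2.
R3 ← R3 / (1169/174).
R1 ← R1 + 131/174·R3.
R2 ← R2 + 95/87·R3.
R4 ← R4 − 2315/87·R3.
R4 ← R4 / (-26524/1169).
R1 ← R1 + 1228/1169·R4.
R2 ← R2 − 432/1169·R4.
R3 ← R3 + 355/1169·R4.
Reading off the reduced rows gives x_1 = 2/3, x_2 = 0, x_3 = -1/2, x_4 = 8/3.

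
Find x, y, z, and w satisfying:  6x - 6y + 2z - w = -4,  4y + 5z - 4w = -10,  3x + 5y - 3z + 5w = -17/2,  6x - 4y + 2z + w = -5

x = -2, y = -3/2, z = 0, w = 1

Row-reduce the augmented matrix:
R1 ← R1 / (6).
R3 ← R3 − 3·R1.
R4 ← R4 − 6·R1.
R2 ← R2 / (4).
R1 ← R1 + 1·R2.
R3 ← R3 − 8·R2.
R4 ← R4 − 2·R2.
R3 ← R3 / (-14).
R1 ← R1 − 19/12·R3.
R2 ← R2 − 5/4·R3.
R4 ← R4 + 5/2·R3.
R4 ← R4 / (89/56).
R1 ← R1 − 121/336·R4.
R2 ← R2 − 23/112·R4.
R3 ← R3 + 27/28·R4.
Reading off the reduced rows gives x = -2, y = -3/2, z = 0, w = 1.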